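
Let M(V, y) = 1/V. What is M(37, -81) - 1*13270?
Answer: -490989/37 ≈ -13270.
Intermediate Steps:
M(37, -81) - 1*13270 = 1/37 - 1*13270 = 1/37 - 13270 = -490989/37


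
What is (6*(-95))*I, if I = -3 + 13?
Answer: -5700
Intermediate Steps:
I = 10
(6*(-95))*I = (6*(-95))*10 = -570*10 = -5700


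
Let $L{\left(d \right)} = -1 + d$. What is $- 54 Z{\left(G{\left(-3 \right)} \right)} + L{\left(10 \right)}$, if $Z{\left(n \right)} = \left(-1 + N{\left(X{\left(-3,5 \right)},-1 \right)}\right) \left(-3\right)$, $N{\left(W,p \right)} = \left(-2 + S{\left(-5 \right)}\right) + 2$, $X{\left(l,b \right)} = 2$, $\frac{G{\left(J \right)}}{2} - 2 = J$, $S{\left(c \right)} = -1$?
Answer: $-315$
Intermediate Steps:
$G{\left(J \right)} = 4 + 2 J$
$N{\left(W,p \right)} = -1$ ($N{\left(W,p \right)} = \left(-2 - 1\right) + 2 = -3 + 2 = -1$)
$Z{\left(n \right)} = 6$ ($Z{\left(n \right)} = \left(-1 - 1\right) \left(-3\right) = \left(-2\right) \left(-3\right) = 6$)
$- 54 Z{\left(G{\left(-3 \right)} \right)} + L{\left(10 \right)} = \left(-54\right) 6 + \left(-1 + 10\right) = -324 + 9 = -315$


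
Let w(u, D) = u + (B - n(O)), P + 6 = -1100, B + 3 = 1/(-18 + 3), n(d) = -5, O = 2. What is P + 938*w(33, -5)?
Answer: 474922/15 ≈ 31661.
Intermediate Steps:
B = -46/15 (B = -3 + 1/(-18 + 3) = -3 + 1/(-15) = -3 - 1/15 = -46/15 ≈ -3.0667)
P = -1106 (P = -6 - 1100 = -1106)
w(u, D) = 29/15 + u (w(u, D) = u + (-46/15 - 1*(-5)) = u + (-46/15 + 5) = u + 29/15 = 29/15 + u)
P + 938*w(33, -5) = -1106 + 938*(29/15 + 33) = -1106 + 938*(524/15) = -1106 + 491512/15 = 474922/15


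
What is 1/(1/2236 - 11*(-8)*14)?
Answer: 2236/2754753 ≈ 0.00081169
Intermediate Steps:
1/(1/2236 - 11*(-8)*14) = 1/(1/2236 + 88*14) = 1/(1/2236 + 1232) = 1/(2754753/2236) = 2236/2754753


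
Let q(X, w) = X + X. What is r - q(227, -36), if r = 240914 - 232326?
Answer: 8134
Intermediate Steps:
r = 8588
q(X, w) = 2*X
r - q(227, -36) = 8588 - 2*227 = 8588 - 1*454 = 8588 - 454 = 8134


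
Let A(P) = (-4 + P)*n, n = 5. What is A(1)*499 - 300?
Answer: -7785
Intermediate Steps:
A(P) = -20 + 5*P (A(P) = (-4 + P)*5 = -20 + 5*P)
A(1)*499 - 300 = (-20 + 5*1)*499 - 300 = (-20 + 5)*499 - 300 = -15*499 - 300 = -7485 - 300 = -7785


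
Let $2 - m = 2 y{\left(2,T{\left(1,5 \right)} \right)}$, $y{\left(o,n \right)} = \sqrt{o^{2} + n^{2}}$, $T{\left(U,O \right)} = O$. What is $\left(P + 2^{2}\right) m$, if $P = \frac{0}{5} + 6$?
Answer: $20 - 20 \sqrt{29} \approx -87.703$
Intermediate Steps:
$P = 6$ ($P = 0 \cdot \frac{1}{5} + 6 = 0 + 6 = 6$)
$y{\left(o,n \right)} = \sqrt{n^{2} + o^{2}}$
$m = 2 - 2 \sqrt{29}$ ($m = 2 - 2 \sqrt{5^{2} + 2^{2}} = 2 - 2 \sqrt{25 + 4} = 2 - 2 \sqrt{29} \approx -8.7703$)
$\left(P + 2^{2}\right) m = \left(6 + 2^{2}\right) \left(2 - 2 \sqrt{29}\right) = \left(6 + 4\right) \left(2 - 2 \sqrt{29}\right) = 10 \left(2 - 2 \sqrt{29}\right) = 20 - 20 \sqrt{29}$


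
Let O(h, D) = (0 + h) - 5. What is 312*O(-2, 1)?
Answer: -2184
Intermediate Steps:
O(h, D) = -5 + h (O(h, D) = h - 5 = -5 + h)
312*O(-2, 1) = 312*(-5 - 2) = 312*(-7) = -2184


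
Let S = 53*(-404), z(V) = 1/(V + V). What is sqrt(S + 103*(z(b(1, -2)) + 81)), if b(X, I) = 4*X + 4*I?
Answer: I*sqrt(209310)/4 ≈ 114.38*I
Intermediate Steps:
b(X, I) = 4*I + 4*X
z(V) = 1/(2*V)
S = -21412
sqrt(S + 103*(z(b(1, -2)) + 81)) = sqrt(-21412 + 103*(1/(2*(4*(-2) + 4*1)) + 81)) = sqrt(-21412 + 103*(1/(2*(-8 + 4)) + 81)) = sqrt(-21412 + 103*((1/2)/(-4) + 81)) = sqrt(-21412 + 103*((1/2)*(-1/4) + 81)) = sqrt(-21412 + 103*(-1/8 + 81)) = sqrt(-21412 + 103*(647/8)) = sqrt(-21412 + 66641/8) = sqrt(-104655/8) = I*sqrt(209310)/4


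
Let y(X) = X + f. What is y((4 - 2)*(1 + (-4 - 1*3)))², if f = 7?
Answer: 25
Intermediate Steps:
y(X) = 7 + X (y(X) = X + 7 = 7 + X)
y((4 - 2)*(1 + (-4 - 1*3)))² = (7 + (4 - 2)*(1 + (-4 - 1*3)))² = (7 + 2*(1 + (-4 - 3)))² = (7 + 2*(1 - 7))² = (7 + 2*(-6))² = (7 - 12)² = (-5)² = 25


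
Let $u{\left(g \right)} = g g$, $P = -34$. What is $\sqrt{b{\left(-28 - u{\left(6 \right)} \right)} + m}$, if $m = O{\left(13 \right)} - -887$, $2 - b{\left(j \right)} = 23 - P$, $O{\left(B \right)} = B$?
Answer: $13 \sqrt{5} \approx 29.069$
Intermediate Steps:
$u{\left(g \right)} = g^{2}$
$b{\left(j \right)} = -55$ ($b{\left(j \right)} = 2 - \left(23 - -34\right) = 2 - \left(23 + 34\right) = 2 - 57 = -55$)
$m = 900$ ($m = 13 - -887 = 13 + 887 = 900$)
$\sqrt{b{\left(-28 - u{\left(6 \right)} \right)} + m} = \sqrt{-55 + 900} = \sqrt{845} = 13 \sqrt{5}$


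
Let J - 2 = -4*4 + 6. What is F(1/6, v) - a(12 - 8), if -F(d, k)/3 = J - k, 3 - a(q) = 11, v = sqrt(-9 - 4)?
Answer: 32 + 3*I*sqrt(13) ≈ 32.0 + 10.817*I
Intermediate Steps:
J = -8 (J = 2 + (-4*4 + 6) = 2 + (-16 + 6) = 2 - 10 = -8)
v = I*sqrt(13) (v = sqrt(-13) = I*sqrt(13) ≈ 3.6056*I)
a(q) = -8 (a(q) = 3 - 1*11 = 3 - 11 = -8)
F(d, k) = 24 + 3*k (F(d, k) = -3*(-8 - k) = 24 + 3*k)
F(1/6, v) - a(12 - 8) = (24 + 3*(I*sqrt(13))) - 1*(-8) = (24 + 3*I*sqrt(13)) + 8 = 32 + 3*I*sqrt(13)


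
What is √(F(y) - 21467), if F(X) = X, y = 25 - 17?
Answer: I*√21459 ≈ 146.49*I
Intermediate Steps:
y = 8
√(F(y) - 21467) = √(8 - 21467) = √(-21459) = I*√21459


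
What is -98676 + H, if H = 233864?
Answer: 135188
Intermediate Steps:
-98676 + H = -98676 + 233864 = 135188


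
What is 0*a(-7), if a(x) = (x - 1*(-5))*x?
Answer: 0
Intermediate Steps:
a(x) = x*(5 + x) (a(x) = (x + 5)*x = (5 + x)*x = x*(5 + x))
0*a(-7) = 0*(-7*(5 - 7)) = 0*(-7*(-2)) = 0*14 = 0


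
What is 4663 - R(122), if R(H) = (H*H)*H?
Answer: -1811185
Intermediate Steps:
R(H) = H³ (R(H) = H²*H = H³)
4663 - R(122) = 4663 - 1*122³ = 4663 - 1*1815848 = 4663 - 1815848 = -1811185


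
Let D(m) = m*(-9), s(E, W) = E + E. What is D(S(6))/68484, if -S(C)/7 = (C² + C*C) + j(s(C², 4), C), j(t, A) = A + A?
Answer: 441/5707 ≈ 0.077273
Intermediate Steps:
s(E, W) = 2*E
j(t, A) = 2*A
S(C) = -14*C - 14*C² (S(C) = -7*((C² + C*C) + 2*C) = -7*((C² + C²) + 2*C) = -7*(2*C² + 2*C) = -7*(2*C + 2*C²) = -14*C - 14*C²)
D(m) = -9*m
D(S(6))/68484 = -126*6*(-1 - 1*6)/68484 = -126*6*(-1 - 6)*(1/68484) = -126*6*(-7)*(1/68484) = -9*(-588)*(1/68484) = 5292*(1/68484) = 441/5707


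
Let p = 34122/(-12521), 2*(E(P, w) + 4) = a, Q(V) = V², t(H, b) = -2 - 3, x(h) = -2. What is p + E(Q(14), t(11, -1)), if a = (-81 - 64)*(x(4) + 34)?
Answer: -29132926/12521 ≈ -2326.7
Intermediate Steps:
t(H, b) = -5
a = -4640 (a = (-81 - 64)*(-2 + 34) = -145*32 = -4640)
E(P, w) = -2324 (E(P, w) = -4 + (½)*(-4640) = -4 - 2320 = -2324)
p = -34122/12521 (p = 34122*(-1/12521) = -34122/12521 ≈ -2.7252)
p + E(Q(14), t(11, -1)) = -34122/12521 - 2324 = -29132926/12521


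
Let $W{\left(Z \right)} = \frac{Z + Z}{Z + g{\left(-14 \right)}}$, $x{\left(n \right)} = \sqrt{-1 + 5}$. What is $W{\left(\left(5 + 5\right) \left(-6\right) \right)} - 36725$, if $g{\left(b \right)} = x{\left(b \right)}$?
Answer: $- \frac{1064965}{29} \approx -36723.0$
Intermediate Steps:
$x{\left(n \right)} = 2$ ($x{\left(n \right)} = \sqrt{4} = 2$)
$g{\left(b \right)} = 2$
$W{\left(Z \right)} = \frac{2 Z}{2 + Z}$ ($W{\left(Z \right)} = \frac{Z + Z}{Z + 2} = \frac{2 Z}{2 + Z}$)
$W{\left(\left(5 + 5\right) \left(-6\right) \right)} - 36725 = \frac{2 \left(5 + 5\right) \left(-6\right)}{2 + \left(5 + 5\right) \left(-6\right)} - 36725 = \frac{2 \cdot 10 \left(-6\right)}{2 + 10 \left(-6\right)} - 36725 = 2 \left(-60\right) \frac{1}{2 - 60} - 36725 = 2 \left(-60\right) \frac{1}{-58} - 36725 = 2 \left(-60\right) \left(- \frac{1}{58}\right) - 36725 = \frac{60}{29} - 36725 = - \frac{1064965}{29}$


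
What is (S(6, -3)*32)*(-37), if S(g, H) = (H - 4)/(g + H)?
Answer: 8288/3 ≈ 2762.7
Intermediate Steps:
S(g, H) = (-4 + H)/(H + g)
(S(6, -3)*32)*(-37) = (((-4 - 3)/(-3 + 6))*32)*(-37) = ((-7/3)*32)*(-37) = (((1/3)*(-7))*32)*(-37) = -7/3*32*(-37) = -224/3*(-37) = 8288/3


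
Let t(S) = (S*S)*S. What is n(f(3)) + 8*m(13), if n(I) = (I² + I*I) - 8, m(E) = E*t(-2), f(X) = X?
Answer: -822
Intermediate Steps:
t(S) = S³ (t(S) = S²*S = S³)
m(E) = -8*E (m(E) = E*(-2)³ = E*(-8) = -8*E)
n(I) = -8 + 2*I² (n(I) = (I² + I²) - 8 = 2*I² - 8 = -8 + 2*I²)
n(f(3)) + 8*m(13) = (-8 + 2*3²) + 8*(-8*13) = (-8 + 2*9) + 8*(-104) = (-8 + 18) - 832 = 10 - 832 = -822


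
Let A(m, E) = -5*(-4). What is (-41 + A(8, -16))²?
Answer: 441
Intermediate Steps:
A(m, E) = 20
(-41 + A(8, -16))² = (-41 + 20)² = (-21)² = 441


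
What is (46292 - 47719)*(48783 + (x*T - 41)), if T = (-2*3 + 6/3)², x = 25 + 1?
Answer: -70148466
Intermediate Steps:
x = 26
T = 16 (T = (-6 + 6*(⅓))² = (-6 + 2)² = (-4)² = 16)
(46292 - 47719)*(48783 + (x*T - 41)) = (46292 - 47719)*(48783 + (26*16 - 41)) = -1427*(48783 + (416 - 41)) = -1427*(48783 + 375) = -1427*49158 = -70148466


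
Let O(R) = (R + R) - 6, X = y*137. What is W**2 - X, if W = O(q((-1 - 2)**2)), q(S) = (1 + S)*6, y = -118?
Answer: 29162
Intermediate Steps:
q(S) = 6 + 6*S
X = -16166 (X = -118*137 = -16166)
O(R) = -6 + 2*R (O(R) = 2*R - 6 = -6 + 2*R)
W = 114 (W = -6 + 2*(6 + 6*(-1 - 2)**2) = -6 + 2*(6 + 6*(-3)**2) = -6 + 2*(6 + 6*9) = -6 + 2*(6 + 54) = -6 + 2*60 = -6 + 120 = 114)
W**2 - X = 114**2 - 1*(-16166) = 12996 + 16166 = 29162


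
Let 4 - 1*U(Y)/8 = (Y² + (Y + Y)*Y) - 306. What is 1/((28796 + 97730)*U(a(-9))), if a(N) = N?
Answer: 1/67817936 ≈ 1.4745e-8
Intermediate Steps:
U(Y) = 2480 - 24*Y² (U(Y) = 32 - 8*((Y² + (Y + Y)*Y) - 306) = 32 - 8*((Y² + (2*Y)*Y) - 306) = 32 - 8*((Y² + 2*Y²) - 306) = 32 - 8*(3*Y² - 306) = 32 - 8*(-306 + 3*Y²) = 32 + (2448 - 24*Y²) = 2480 - 24*Y²)
1/((28796 + 97730)*U(a(-9))) = 1/((28796 + 97730)*(2480 - 24*(-9)²)) = 1/(126526*(2480 - 24*81)) = 1/(126526*(2480 - 1944)) = (1/126526)/536 = (1/126526)*(1/536) = 1/67817936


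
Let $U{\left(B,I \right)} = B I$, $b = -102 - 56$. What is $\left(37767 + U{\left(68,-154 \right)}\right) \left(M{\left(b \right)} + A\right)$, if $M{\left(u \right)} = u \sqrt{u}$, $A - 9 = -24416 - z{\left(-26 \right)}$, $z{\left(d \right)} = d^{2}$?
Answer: $-684640485 - 4312610 i \sqrt{158} \approx -6.8464 \cdot 10^{8} - 5.4209 \cdot 10^{7} i$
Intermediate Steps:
$b = -158$
$A = -25083$ ($A = 9 - 25092 = -25083$)
$M{\left(u \right)} = u^{\frac{3}{2}}$
$\left(37767 + U{\left(68,-154 \right)}\right) \left(M{\left(b \right)} + A\right) = \left(37767 + 68 \left(-154\right)\right) \left(\left(-158\right)^{\frac{3}{2}} - 25083\right) = \left(37767 - 10472\right) \left(- 158 i \sqrt{158} - 25083\right) = 27295 \left(-25083 - 158 i \sqrt{158}\right) = -684640485 - 4312610 i \sqrt{158}$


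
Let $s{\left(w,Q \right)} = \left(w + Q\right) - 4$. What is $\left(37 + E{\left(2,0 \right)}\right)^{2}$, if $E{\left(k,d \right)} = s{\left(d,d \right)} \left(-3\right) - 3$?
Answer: $2116$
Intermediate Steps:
$s{\left(w,Q \right)} = -4 + Q + w$ ($s{\left(w,Q \right)} = \left(Q + w\right) - 4 = -4 + Q + w$)
$E{\left(k,d \right)} = 9 - 6 d$ ($E{\left(k,d \right)} = \left(-4 + d + d\right) \left(-3\right) - 3 = \left(-4 + 2 d\right) \left(-3\right) - 3 = \left(12 - 6 d\right) - 3 = 9 - 6 d$)
$\left(37 + E{\left(2,0 \right)}\right)^{2} = \left(37 + \left(9 - 0\right)\right)^{2} = \left(37 + \left(9 + 0\right)\right)^{2} = \left(37 + 9\right)^{2} = 46^{2} = 2116$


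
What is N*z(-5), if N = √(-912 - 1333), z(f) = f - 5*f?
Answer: 20*I*√2245 ≈ 947.63*I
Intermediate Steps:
z(f) = -4*f
N = I*√2245 (N = √(-2245) = I*√2245 ≈ 47.381*I)
N*z(-5) = (I*√2245)*(-4*(-5)) = (I*√2245)*20 = 20*I*√2245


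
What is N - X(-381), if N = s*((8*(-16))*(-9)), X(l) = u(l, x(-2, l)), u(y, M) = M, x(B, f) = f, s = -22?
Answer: -24963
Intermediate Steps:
X(l) = l
N = -25344 (N = -22*8*(-16)*(-9) = -(-2816)*(-9) = -22*1152 = -25344)
N - X(-381) = -25344 - 1*(-381) = -25344 + 381 = -24963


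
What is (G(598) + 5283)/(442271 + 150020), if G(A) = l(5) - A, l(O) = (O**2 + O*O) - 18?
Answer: 4717/592291 ≈ 0.0079640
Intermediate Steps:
l(O) = -18 + 2*O**2 (l(O) = (O**2 + O**2) - 18 = 2*O**2 - 18 = -18 + 2*O**2)
G(A) = 32 - A (G(A) = (-18 + 2*5**2) - A = (-18 + 2*25) - A = (-18 + 50) - A = 32 - A)
(G(598) + 5283)/(442271 + 150020) = ((32 - 1*598) + 5283)/(442271 + 150020) = ((32 - 598) + 5283)/592291 = (-566 + 5283)*(1/592291) = 4717*(1/592291) = 4717/592291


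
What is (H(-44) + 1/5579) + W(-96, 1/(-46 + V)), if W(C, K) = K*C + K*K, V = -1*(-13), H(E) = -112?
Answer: -662778532/6075531 ≈ -109.09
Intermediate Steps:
V = 13
W(C, K) = K**2 + C*K (W(C, K) = C*K + K**2 = K**2 + C*K)
(H(-44) + 1/5579) + W(-96, 1/(-46 + V)) = (-112 + 1/5579) + (-96 + 1/(-46 + 13))/(-46 + 13) = (-112 + 1/5579) + (-96 + 1/(-33))/(-33) = -624847/5579 - (-96 - 1/33)/33 = -624847/5579 - 1/33*(-3169/33) = -624847/5579 + 3169/1089 = -662778532/6075531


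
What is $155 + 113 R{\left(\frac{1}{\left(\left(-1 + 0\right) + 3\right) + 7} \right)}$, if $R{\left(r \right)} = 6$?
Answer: $833$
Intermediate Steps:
$155 + 113 R{\left(\frac{1}{\left(\left(-1 + 0\right) + 3\right) + 7} \right)} = 155 + 113 \cdot 6 = 155 + 678 = 833$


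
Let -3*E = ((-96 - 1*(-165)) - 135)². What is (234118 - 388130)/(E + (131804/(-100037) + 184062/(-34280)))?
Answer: 264074239330160/2501114455067 ≈ 105.58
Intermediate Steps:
E = -1452 (E = -((-96 - 1*(-165)) - 135)²/3 = -((-96 + 165) - 135)²/3 = -(69 - 135)²/3 = -⅓*(-66)² = -⅓*4356 = -1452)
(234118 - 388130)/(E + (131804/(-100037) + 184062/(-34280))) = (234118 - 388130)/(-1452 + (131804/(-100037) + 184062/(-34280))) = -154012/(-1452 + (131804*(-1/100037) + 184062*(-1/34280))) = -154012/(-1452 + (-131804/100037 - 92031/17140)) = -154012/(-1452 - 11465625707/1714634180) = -154012/(-2501114455067/1714634180) = -154012*(-1714634180/2501114455067) = 264074239330160/2501114455067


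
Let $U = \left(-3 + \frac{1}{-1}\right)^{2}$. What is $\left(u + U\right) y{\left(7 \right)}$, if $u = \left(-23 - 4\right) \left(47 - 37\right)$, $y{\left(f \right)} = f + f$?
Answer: $-3556$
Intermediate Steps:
$U = 16$ ($U = \left(-3 - 1\right)^{2} = \left(-4\right)^{2} = 16$)
$y{\left(f \right)} = 2 f$
$u = -270$ ($u = \left(-27\right) 10 = -270$)
$\left(u + U\right) y{\left(7 \right)} = \left(-270 + 16\right) 2 \cdot 7 = \left(-254\right) 14 = -3556$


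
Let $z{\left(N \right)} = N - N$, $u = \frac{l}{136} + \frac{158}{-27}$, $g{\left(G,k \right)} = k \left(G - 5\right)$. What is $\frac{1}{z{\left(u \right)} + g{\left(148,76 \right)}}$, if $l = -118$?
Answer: $\frac{1}{10868} \approx 9.2013 \cdot 10^{-5}$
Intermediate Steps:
$g{\left(G,k \right)} = k \left(-5 + G\right)$
$u = - \frac{12337}{1836}$ ($u = - \frac{118}{136} + \frac{158}{-27} = \left(-118\right) \frac{1}{136} + 158 \left(- \frac{1}{27}\right) = - \frac{59}{68} - \frac{158}{27} = - \frac{12337}{1836} \approx -6.7195$)
$z{\left(N \right)} = 0$
$\frac{1}{z{\left(u \right)} + g{\left(148,76 \right)}} = \frac{1}{0 + 76 \left(-5 + 148\right)} = \frac{1}{0 + 76 \cdot 143} = \frac{1}{0 + 10868} = \frac{1}{10868}$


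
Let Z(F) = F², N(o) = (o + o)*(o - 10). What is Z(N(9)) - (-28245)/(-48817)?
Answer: 15788463/48817 ≈ 323.42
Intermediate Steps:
N(o) = 2*o*(-10 + o) (N(o) = (2*o)*(-10 + o) = 2*o*(-10 + o))
Z(N(9)) - (-28245)/(-48817) = (2*9*(-10 + 9))² - (-28245)/(-48817) = (2*9*(-1))² - (-28245)*(-1)/48817 = (-18)² - 1*28245/48817 = 324 - 28245/48817 = 15788463/48817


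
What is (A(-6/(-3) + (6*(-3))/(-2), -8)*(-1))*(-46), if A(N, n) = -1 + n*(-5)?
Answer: 1794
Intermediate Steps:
A(N, n) = -1 - 5*n
(A(-6/(-3) + (6*(-3))/(-2), -8)*(-1))*(-46) = ((-1 - 5*(-8))*(-1))*(-46) = ((-1 + 40)*(-1))*(-46) = (39*(-1))*(-46) = -39*(-46) = 1794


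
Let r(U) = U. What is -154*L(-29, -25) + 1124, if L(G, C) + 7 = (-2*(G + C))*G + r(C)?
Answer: 488380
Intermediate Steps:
L(G, C) = -7 + C + G*(-2*C - 2*G) (L(G, C) = -7 + ((-2*(G + C))*G + C) = -7 + ((-2*(C + G))*G + C) = -7 + ((-2*C - 2*G)*G + C) = -7 + (G*(-2*C - 2*G) + C) = -7 + (C + G*(-2*C - 2*G)) = -7 + C + G*(-2*C - 2*G))
-154*L(-29, -25) + 1124 = -154*(-7 - 25 - 2*(-29)² - 2*(-25)*(-29)) + 1124 = -154*(-7 - 25 - 2*841 - 1450) + 1124 = -154*(-7 - 25 - 1682 - 1450) + 1124 = -154*(-3164) + 1124 = 487256 + 1124 = 488380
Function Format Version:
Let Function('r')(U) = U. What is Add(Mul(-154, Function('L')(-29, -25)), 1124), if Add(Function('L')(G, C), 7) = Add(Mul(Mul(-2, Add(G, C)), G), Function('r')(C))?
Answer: 488380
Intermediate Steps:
Function('L')(G, C) = Add(-7, C, Mul(G, Add(Mul(-2, C), Mul(-2, G)))) (Function('L')(G, C) = Add(-7, Add(Mul(Mul(-2, Add(G, C)), G), C)) = Add(-7, Add(Mul(Mul(-2, Add(C, G)), G), C)) = Add(-7, Add(Mul(Add(Mul(-2, C), Mul(-2, G)), G), C)) = Add(-7, Add(Mul(G, Add(Mul(-2, C), Mul(-2, G))), C)) = Add(-7, Add(C, Mul(G, Add(Mul(-2, C), Mul(-2, G))))) = Add(-7, C, Mul(G, Add(Mul(-2, C), Mul(-2, G)))))
Add(Mul(-154, Function('L')(-29, -25)), 1124) = Add(Mul(-154, Add(-7, -25, Mul(-2, Pow(-29, 2)), Mul(-2, -25, -29))), 1124) = Add(Mul(-154, Add(-7, -25, Mul(-2, 841), -1450)), 1124) = Add(Mul(-154, Add(-7, -25, -1682, -1450)), 1124) = Add(Mul(-154, -3164), 1124) = Add(487256, 1124) = 488380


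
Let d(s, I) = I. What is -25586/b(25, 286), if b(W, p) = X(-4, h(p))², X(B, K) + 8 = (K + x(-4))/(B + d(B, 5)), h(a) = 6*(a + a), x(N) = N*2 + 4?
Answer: -12793/5848200 ≈ -0.0021875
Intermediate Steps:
x(N) = 4 + 2*N (x(N) = 2*N + 4 = 4 + 2*N)
h(a) = 12*a (h(a) = 6*(2*a) = 12*a)
X(B, K) = -8 + (-4 + K)/(5 + B) (X(B, K) = -8 + (K + (4 + 2*(-4)))/(B + 5) = -8 + (K + (4 - 8))/(5 + B) = -8 + (K - 4)/(5 + B) = -8 + (-4 + K)/(5 + B))
b(W, p) = (-12 + 12*p)² (b(W, p) = ((-44 + 12*p - 8*(-4))/(5 - 4))² = ((-44 + 12*p + 32)/1)² = (1*(-12 + 12*p))² = (-12 + 12*p)²)
-25586/b(25, 286) = -25586*1/(144*(-1 + 286)²) = -25586/(144*285²) = -25586/(144*81225) = -25586/11696400 = -25586*1/11696400 = -12793/5848200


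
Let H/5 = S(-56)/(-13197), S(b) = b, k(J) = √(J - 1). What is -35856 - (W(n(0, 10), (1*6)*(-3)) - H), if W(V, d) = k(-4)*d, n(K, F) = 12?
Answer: -473191352/13197 + 18*I*√5 ≈ -35856.0 + 40.249*I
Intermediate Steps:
k(J) = √(-1 + J)
H = 280/13197 (H = 5*(-56/(-13197)) = 5*(-56*(-1/13197)) = 5*(56/13197) = 280/13197 ≈ 0.021217)
W(V, d) = I*d*√5 (W(V, d) = √(-1 - 4)*d = √(-5)*d = (I*√5)*d = I*d*√5)
-35856 - (W(n(0, 10), (1*6)*(-3)) - H) = -35856 - (I*((1*6)*(-3))*√5 - 1*280/13197) = -35856 - (I*(6*(-3))*√5 - 280/13197) = -35856 - (I*(-18)*√5 - 280/13197) = -35856 - (-18*I*√5 - 280/13197) = -35856 - (-280/13197 - 18*I*√5) = -35856 + (280/13197 + 18*I*√5) = -473191352/13197 + 18*I*√5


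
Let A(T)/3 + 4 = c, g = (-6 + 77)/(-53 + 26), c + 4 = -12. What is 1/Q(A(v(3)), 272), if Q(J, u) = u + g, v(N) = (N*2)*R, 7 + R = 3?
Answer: 27/7273 ≈ 0.0037124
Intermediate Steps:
R = -4 (R = -7 + 3 = -4)
c = -16 (c = -4 - 12 = -16)
v(N) = -8*N (v(N) = (N*2)*(-4) = (2*N)*(-4) = -8*N)
g = -71/27 (g = 71/(-27) = 71*(-1/27) = -71/27 ≈ -2.6296)
A(T) = -60 (A(T) = -12 + 3*(-16) = -12 - 48 = -60)
Q(J, u) = -71/27 + u (Q(J, u) = u - 71/27 = -71/27 + u)
1/Q(A(v(3)), 272) = 1/(-71/27 + 272) = 1/(7273/27) = 27/7273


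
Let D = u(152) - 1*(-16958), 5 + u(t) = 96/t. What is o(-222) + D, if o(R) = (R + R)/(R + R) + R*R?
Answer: 1258534/19 ≈ 66239.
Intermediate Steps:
u(t) = -5 + 96/t
o(R) = 1 + R² (o(R) = (2*R)/((2*R)) + R² = (2*R)*(1/(2*R)) + R² = 1 + R²)
D = 322119/19 (D = (-5 + 96/152) - 1*(-16958) = (-5 + 96*(1/152)) + 16958 = (-5 + 12/19) + 16958 = -83/19 + 16958 = 322119/19 ≈ 16954.)
o(-222) + D = (1 + (-222)²) + 322119/19 = (1 + 49284) + 322119/19 = 49285 + 322119/19 = 1258534/19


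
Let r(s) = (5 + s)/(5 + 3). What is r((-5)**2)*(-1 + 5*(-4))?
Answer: -315/4 ≈ -78.750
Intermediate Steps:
r(s) = 5/8 + s/8 (r(s) = (5 + s)/8 = (5 + s)*(1/8) = 5/8 + s/8)
r((-5)**2)*(-1 + 5*(-4)) = (5/8 + (1/8)*(-5)**2)*(-1 + 5*(-4)) = (5/8 + (1/8)*25)*(-1 - 20) = (5/8 + 25/8)*(-21) = (15/4)*(-21) = -315/4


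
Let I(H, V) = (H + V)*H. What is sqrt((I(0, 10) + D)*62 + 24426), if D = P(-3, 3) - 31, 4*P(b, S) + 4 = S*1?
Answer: sqrt(89954)/2 ≈ 149.96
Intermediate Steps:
P(b, S) = -1 + S/4 (P(b, S) = -1 + (S*1)/4 = -1 + S/4)
D = -125/4 (D = (-1 + (1/4)*3) - 31 = (-1 + 3/4) - 31 = -1/4 - 31 = -125/4 ≈ -31.250)
I(H, V) = H*(H + V)
sqrt((I(0, 10) + D)*62 + 24426) = sqrt((0*(0 + 10) - 125/4)*62 + 24426) = sqrt((0*10 - 125/4)*62 + 24426) = sqrt((0 - 125/4)*62 + 24426) = sqrt(-125/4*62 + 24426) = sqrt(-3875/2 + 24426) = sqrt(44977/2) = sqrt(89954)/2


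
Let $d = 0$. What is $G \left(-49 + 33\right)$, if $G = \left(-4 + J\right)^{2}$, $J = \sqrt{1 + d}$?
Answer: $-144$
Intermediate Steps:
$J = 1$ ($J = \sqrt{1 + 0} = \sqrt{1} = 1$)
$G = 9$ ($G = \left(-4 + 1\right)^{2} = \left(-3\right)^{2} = 9$)
$G \left(-49 + 33\right) = 9 \left(-49 + 33\right) = 9 \left(-16\right) = -144$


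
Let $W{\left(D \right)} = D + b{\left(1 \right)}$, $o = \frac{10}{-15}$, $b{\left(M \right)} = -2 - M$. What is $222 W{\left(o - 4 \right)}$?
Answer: $-1702$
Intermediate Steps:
$o = - \frac{2}{3}$ ($o = 10 \left(- \frac{1}{15}\right) = - \frac{2}{3} \approx -0.66667$)
$W{\left(D \right)} = -3 + D$ ($W{\left(D \right)} = D - 3 = -3 + D$)
$222 W{\left(o - 4 \right)} = 222 \left(-3 - \frac{14}{3}\right) = 222 \left(- \frac{23}{3}\right) = -1702$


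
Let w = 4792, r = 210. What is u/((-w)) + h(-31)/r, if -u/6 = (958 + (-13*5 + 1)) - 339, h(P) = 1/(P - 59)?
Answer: 3933263/5660550 ≈ 0.69485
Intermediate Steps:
h(P) = 1/(-59 + P)
u = -3330 (u = -6*((958 + (-13*5 + 1)) - 339) = -6*((958 + (-65 + 1)) - 339) = -6*((958 - 64) - 339) = -6*(894 - 339) = -6*555 = -3330)
u/((-w)) + h(-31)/r = -3330/((-1*4792)) + 1/(-59 - 31*210) = -3330/(-4792) + (1/210)/(-90) = -3330*(-1/4792) - 1/90*1/210 = 1665/2396 - 1/18900 = 3933263/5660550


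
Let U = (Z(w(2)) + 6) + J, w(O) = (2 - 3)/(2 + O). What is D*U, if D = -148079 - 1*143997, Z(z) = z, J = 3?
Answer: -2555665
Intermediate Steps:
w(O) = -1/(2 + O)
D = -292076 (D = -148079 - 143997 = -292076)
U = 35/4 (U = (-1/(2 + 2) + 6) + 3 = (-1/4 + 6) + 3 = (-1*¼ + 6) + 3 = (-¼ + 6) + 3 = 23/4 + 3 = 35/4 ≈ 8.7500)
D*U = -292076*35/4 = -2555665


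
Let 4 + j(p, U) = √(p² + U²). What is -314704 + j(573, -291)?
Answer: -314708 + 3*√45890 ≈ -3.1407e+5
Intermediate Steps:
j(p, U) = -4 + √(U² + p²) (j(p, U) = -4 + √(p² + U²) = -4 + √(U² + p²))
-314704 + j(573, -291) = -314704 + (-4 + √((-291)² + 573²)) = -314704 + (-4 + √(84681 + 328329)) = -314704 + (-4 + √413010) = -314704 + (-4 + 3*√45890) = -314708 + 3*√45890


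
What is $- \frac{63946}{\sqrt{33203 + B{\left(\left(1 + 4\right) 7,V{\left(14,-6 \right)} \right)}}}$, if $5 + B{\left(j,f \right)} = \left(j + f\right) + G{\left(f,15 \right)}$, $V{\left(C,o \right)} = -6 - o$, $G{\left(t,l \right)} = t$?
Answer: $- \frac{63946 \sqrt{33233}}{33233} \approx -350.77$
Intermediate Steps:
$B{\left(j,f \right)} = -5 + j + 2 f$ ($B{\left(j,f \right)} = -5 + \left(\left(j + f\right) + f\right) = -5 + \left(\left(f + j\right) + f\right) = -5 + \left(j + 2 f\right) = -5 + j + 2 f$)
$- \frac{63946}{\sqrt{33203 + B{\left(\left(1 + 4\right) 7,V{\left(14,-6 \right)} \right)}}} = - \frac{63946}{\sqrt{33203 + \left(-5 + \left(1 + 4\right) 7 + 2 \left(-6 - -6\right)\right)}} = - \frac{63946}{\sqrt{33203 + \left(-5 + 5 \cdot 7 + 2 \left(-6 + 6\right)\right)}} = - \frac{63946}{\sqrt{33203 + \left(-5 + 35 + 2 \cdot 0\right)}} = - \frac{63946}{\sqrt{33203 + \left(-5 + 35 + 0\right)}} = - \frac{63946}{\sqrt{33203 + 30}} = - \frac{63946}{\sqrt{33233}} = - 63946 \frac{\sqrt{33233}}{33233} = - \frac{63946 \sqrt{33233}}{33233}$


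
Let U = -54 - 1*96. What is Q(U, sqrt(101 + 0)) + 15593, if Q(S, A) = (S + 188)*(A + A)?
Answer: 15593 + 76*sqrt(101) ≈ 16357.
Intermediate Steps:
U = -150 (U = -54 - 96 = -150)
Q(S, A) = 2*A*(188 + S) (Q(S, A) = (188 + S)*(2*A) = 2*A*(188 + S))
Q(U, sqrt(101 + 0)) + 15593 = 2*sqrt(101 + 0)*(188 - 150) + 15593 = 2*sqrt(101)*38 + 15593 = 76*sqrt(101) + 15593 = 15593 + 76*sqrt(101)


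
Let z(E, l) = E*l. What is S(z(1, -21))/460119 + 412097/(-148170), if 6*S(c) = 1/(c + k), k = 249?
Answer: -3930174031919/1413099068040 ≈ -2.7812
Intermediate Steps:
S(c) = 1/(6*(249 + c)) (S(c) = 1/(6*(c + 249)) = 1/(6*(249 + c)))
S(z(1, -21))/460119 + 412097/(-148170) = (1/(6*(249 + 1*(-21))))/460119 + 412097/(-148170) = (1/(6*(249 - 21)))*(1/460119) + 412097*(-1/148170) = ((⅙)/228)*(1/460119) - 412097/148170 = ((⅙)*(1/228))*(1/460119) - 412097/148170 = (1/1368)*(1/460119) - 412097/148170 = 1/629442792 - 412097/148170 = -3930174031919/1413099068040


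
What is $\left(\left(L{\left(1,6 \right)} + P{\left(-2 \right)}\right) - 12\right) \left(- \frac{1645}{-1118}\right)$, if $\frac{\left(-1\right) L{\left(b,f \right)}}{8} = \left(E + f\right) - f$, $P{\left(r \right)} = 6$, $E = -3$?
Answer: $\frac{14805}{559} \approx 26.485$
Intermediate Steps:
$L{\left(b,f \right)} = 24$ ($L{\left(b,f \right)} = - 8 \left(\left(-3 + f\right) - f\right) = \left(-8\right) \left(-3\right) = 24$)
$\left(\left(L{\left(1,6 \right)} + P{\left(-2 \right)}\right) - 12\right) \left(- \frac{1645}{-1118}\right) = \left(\left(24 + 6\right) - 12\right) \left(- \frac{1645}{-1118}\right) = \left(30 - 12\right) \left(\left(-1645\right) \left(- \frac{1}{1118}\right)\right) = 18 \cdot \frac{1645}{1118} = \frac{14805}{559}$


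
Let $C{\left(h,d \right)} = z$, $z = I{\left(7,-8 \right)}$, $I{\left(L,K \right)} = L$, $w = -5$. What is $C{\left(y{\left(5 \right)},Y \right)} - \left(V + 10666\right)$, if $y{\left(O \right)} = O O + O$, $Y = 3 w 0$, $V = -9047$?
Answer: $-1612$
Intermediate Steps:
$Y = 0$ ($Y = 3 \left(-5\right) 0 = \left(-15\right) 0 = 0$)
$y{\left(O \right)} = O + O^{2}$ ($y{\left(O \right)} = O^{2} + O = O + O^{2}$)
$z = 7$
$C{\left(h,d \right)} = 7$
$C{\left(y{\left(5 \right)},Y \right)} - \left(V + 10666\right) = 7 - \left(-9047 + 10666\right) = 7 - 1619 = -1612$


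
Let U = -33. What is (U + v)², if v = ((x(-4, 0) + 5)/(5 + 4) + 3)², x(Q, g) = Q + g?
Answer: 3568321/6561 ≈ 543.87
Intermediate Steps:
v = 784/81 (v = (((-4 + 0) + 5)/(5 + 4) + 3)² = ((-4 + 5)/9 + 3)² = (1*(⅑) + 3)² = (⅑ + 3)² = (28/9)² = 784/81 ≈ 9.6790)
(U + v)² = (-33 + 784/81)² = (-1889/81)² = 3568321/6561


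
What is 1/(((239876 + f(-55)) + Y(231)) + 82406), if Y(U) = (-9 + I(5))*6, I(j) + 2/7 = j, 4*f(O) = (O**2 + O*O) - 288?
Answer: 14/4531755 ≈ 3.0893e-6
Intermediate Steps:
f(O) = -72 + O**2/2 (f(O) = ((O**2 + O*O) - 288)/4 = ((O**2 + O**2) - 288)/4 = (2*O**2 - 288)/4 = (-288 + 2*O**2)/4 = -72 + O**2/2)
I(j) = -2/7 + j
Y(U) = -180/7 (Y(U) = (-9 + (-2/7 + 5))*6 = (-9 + 33/7)*6 = -30/7*6 = -180/7)
1/(((239876 + f(-55)) + Y(231)) + 82406) = 1/(((239876 + (-72 + (1/2)*(-55)**2)) - 180/7) + 82406) = 1/(((239876 + (-72 + (1/2)*3025)) - 180/7) + 82406) = 1/(((239876 + (-72 + 3025/2)) - 180/7) + 82406) = 1/(((239876 + 2881/2) - 180/7) + 82406) = 1/((482633/2 - 180/7) + 82406) = 1/(3378071/14 + 82406) = 1/(4531755/14) = 14/4531755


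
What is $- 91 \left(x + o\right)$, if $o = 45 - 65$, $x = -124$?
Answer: $13104$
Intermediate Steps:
$o = -20$ ($o = 45 - 65 = -20$)
$- 91 \left(x + o\right) = - 91 \left(-124 - 20\right) = \left(-91\right) \left(-144\right) = 13104$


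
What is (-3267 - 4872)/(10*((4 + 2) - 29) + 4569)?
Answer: -8139/4339 ≈ -1.8758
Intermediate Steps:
(-3267 - 4872)/(10*((4 + 2) - 29) + 4569) = -8139/(10*(6 - 29) + 4569) = -8139/(10*(-23) + 4569) = -8139/(-230 + 4569) = -8139/4339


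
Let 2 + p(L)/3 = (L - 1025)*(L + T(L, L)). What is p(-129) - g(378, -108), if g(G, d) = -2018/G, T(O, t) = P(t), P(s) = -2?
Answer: 85715533/189 ≈ 4.5352e+5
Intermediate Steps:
T(O, t) = -2
p(L) = -6 + 3*(-1025 + L)*(-2 + L) (p(L) = -6 + 3*((L - 1025)*(L - 2)) = -6 + 3*((-1025 + L)*(-2 + L)) = -6 + 3*(-1025 + L)*(-2 + L))
p(-129) - g(378, -108) = (6144 - 3081*(-129) + 3*(-129)**2) - (-2018)/378 = (6144 + 397449 + 3*16641) - (-2018)/378 = (6144 + 397449 + 49923) - 1*(-1009/189) = 453516 + 1009/189 = 85715533/189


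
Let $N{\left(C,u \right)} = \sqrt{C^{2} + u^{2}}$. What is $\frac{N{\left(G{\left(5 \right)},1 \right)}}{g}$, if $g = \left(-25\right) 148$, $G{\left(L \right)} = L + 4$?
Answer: $- \frac{\sqrt{82}}{3700} \approx -0.0024474$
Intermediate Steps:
$G{\left(L \right)} = 4 + L$
$g = -3700$
$\frac{N{\left(G{\left(5 \right)},1 \right)}}{g} = \frac{\sqrt{\left(4 + 5\right)^{2} + 1^{2}}}{-3700} = \sqrt{9^{2} + 1} \left(- \frac{1}{3700}\right) = \sqrt{81 + 1} \left(- \frac{1}{3700}\right) = \sqrt{82} \left(- \frac{1}{3700}\right) = - \frac{\sqrt{82}}{3700}$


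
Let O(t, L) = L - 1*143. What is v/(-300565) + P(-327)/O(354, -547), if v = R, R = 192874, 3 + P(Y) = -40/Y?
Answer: -8647065791/13563296190 ≈ -0.63753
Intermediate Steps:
P(Y) = -3 - 40/Y
O(t, L) = -143 + L (O(t, L) = L - 143 = -143 + L)
v = 192874
v/(-300565) + P(-327)/O(354, -547) = 192874/(-300565) + (-3 - 40/(-327))/(-143 - 547) = 192874*(-1/300565) + (-3 - 40*(-1/327))/(-690) = -192874/300565 + (-3 + 40/327)*(-1/690) = -192874/300565 - 941/327*(-1/690) = -192874/300565 + 941/225630 = -8647065791/13563296190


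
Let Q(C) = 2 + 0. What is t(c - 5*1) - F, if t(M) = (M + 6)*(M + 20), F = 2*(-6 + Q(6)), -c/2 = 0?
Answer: 23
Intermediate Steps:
c = 0 (c = -2*0 = 0)
Q(C) = 2
F = -8 (F = 2*(-6 + 2) = 2*(-4) = -8)
t(M) = (6 + M)*(20 + M)
t(c - 5*1) - F = (120 + (0 - 5*1)² + 26*(0 - 5*1)) - 1*(-8) = (120 + (0 - 5)² + 26*(0 - 5)) + 8 = (120 + (-5)² + 26*(-5)) + 8 = (120 + 25 - 130) + 8 = 15 + 8 = 23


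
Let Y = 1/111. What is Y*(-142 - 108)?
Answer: -250/111 ≈ -2.2523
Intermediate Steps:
Y = 1/111 ≈ 0.0090090
Y*(-142 - 108) = (-142 - 108)/111 = (1/111)*(-250) = -250/111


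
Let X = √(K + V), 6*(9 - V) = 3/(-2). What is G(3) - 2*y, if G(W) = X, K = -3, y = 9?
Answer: -31/2 ≈ -15.500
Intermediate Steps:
V = 37/4 (V = 9 - 1/(2*(-2)) = 9 - (-1)/(2*2) = 9 - ⅙*(-3/2) = 9 + ¼ = 37/4 ≈ 9.2500)
X = 5/2 (X = √(-3 + 37/4) = √(25/4) = 5/2 ≈ 2.5000)
G(W) = 5/2
G(3) - 2*y = 5/2 - 2*9 = 5/2 - 18 = -31/2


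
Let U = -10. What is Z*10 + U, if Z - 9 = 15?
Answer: 230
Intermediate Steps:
Z = 24 (Z = 9 + 15 = 24)
Z*10 + U = 24*10 - 10 = 240 - 10 = 230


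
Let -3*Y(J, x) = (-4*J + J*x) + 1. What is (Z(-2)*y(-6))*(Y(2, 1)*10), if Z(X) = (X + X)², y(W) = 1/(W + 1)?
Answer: -160/3 ≈ -53.333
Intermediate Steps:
Y(J, x) = -⅓ + 4*J/3 - J*x/3 (Y(J, x) = -((-4*J + J*x) + 1)/3 = -(1 - 4*J + J*x)/3 = -⅓ + 4*J/3 - J*x/3)
y(W) = 1/(1 + W)
Z(X) = 4*X² (Z(X) = (2*X)² = 4*X²)
(Z(-2)*y(-6))*(Y(2, 1)*10) = ((4*(-2)²)/(1 - 6))*((-⅓ + (4/3)*2 - ⅓*2*1)*10) = ((4*4)/(-5))*((-⅓ + 8/3 - ⅔)*10) = (16*(-⅕))*((5/3)*10) = -16/5*50/3 = -160/3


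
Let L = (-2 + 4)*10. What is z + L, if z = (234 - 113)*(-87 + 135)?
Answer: 5828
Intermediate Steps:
z = 5808 (z = 121*48 = 5808)
L = 20 (L = 2*10 = 20)
z + L = 5808 + 20 = 5828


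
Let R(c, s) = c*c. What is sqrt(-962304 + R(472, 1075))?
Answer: 8*I*sqrt(11555) ≈ 859.95*I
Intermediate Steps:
R(c, s) = c**2
sqrt(-962304 + R(472, 1075)) = sqrt(-962304 + 472**2) = sqrt(-962304 + 222784) = sqrt(-739520) = 8*I*sqrt(11555)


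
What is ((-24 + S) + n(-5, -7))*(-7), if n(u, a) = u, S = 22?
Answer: 49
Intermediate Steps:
((-24 + S) + n(-5, -7))*(-7) = ((-24 + 22) - 5)*(-7) = (-2 - 5)*(-7) = -7*(-7) = 49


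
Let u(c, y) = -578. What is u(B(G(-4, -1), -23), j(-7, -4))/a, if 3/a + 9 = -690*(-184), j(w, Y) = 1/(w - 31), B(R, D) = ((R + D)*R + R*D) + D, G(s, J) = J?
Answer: -24459226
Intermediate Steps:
B(R, D) = D + D*R + R*(D + R) (B(R, D) = ((D + R)*R + D*R) + D = (R*(D + R) + D*R) + D = (D*R + R*(D + R)) + D = D + D*R + R*(D + R))
j(w, Y) = 1/(-31 + w)
a = 1/42317 (a = 3/(-9 - 690*(-184)) = 3/(-9 + 126960) = 3/126951 = 3*(1/126951) = 1/42317 ≈ 2.3631e-5)
u(B(G(-4, -1), -23), j(-7, -4))/a = -578/1/42317 = -578*42317 = -24459226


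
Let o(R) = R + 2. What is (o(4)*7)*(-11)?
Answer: -462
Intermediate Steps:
o(R) = 2 + R
(o(4)*7)*(-11) = ((2 + 4)*7)*(-11) = (6*7)*(-11) = 42*(-11) = -462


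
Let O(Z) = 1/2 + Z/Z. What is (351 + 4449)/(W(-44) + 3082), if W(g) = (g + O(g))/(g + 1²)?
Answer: 137600/88379 ≈ 1.5569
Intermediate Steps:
O(Z) = 3/2 (O(Z) = 1*(½) + 1 = ½ + 1 = 3/2)
W(g) = (3/2 + g)/(1 + g) (W(g) = (g + 3/2)/(g + 1²) = (3/2 + g)/(g + 1) = (3/2 + g)/(1 + g))
(351 + 4449)/(W(-44) + 3082) = (351 + 4449)/((3/2 - 44)/(1 - 44) + 3082) = 4800/(-85/2/(-43) + 3082) = 4800/(-1/43*(-85/2) + 3082) = 4800/(85/86 + 3082) = 4800/(265137/86) = 4800*(86/265137) = 137600/88379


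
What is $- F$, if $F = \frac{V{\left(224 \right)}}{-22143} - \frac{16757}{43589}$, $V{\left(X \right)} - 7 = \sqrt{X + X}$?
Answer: $\frac{28565798}{74245479} + \frac{8 \sqrt{7}}{22143} \approx 0.3857$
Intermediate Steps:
$V{\left(X \right)} = 7 + \sqrt{2} \sqrt{X}$ ($V{\left(X \right)} = 7 + \sqrt{X + X} = 7 + \sqrt{2 X} = 7 + \sqrt{2} \sqrt{X}$)
$F = - \frac{28565798}{74245479} - \frac{8 \sqrt{7}}{22143}$ ($F = \frac{7 + \sqrt{2} \sqrt{224}}{-22143} - \frac{16757}{43589} = \left(7 + \sqrt{2} \cdot 4 \sqrt{14}\right) \left(- \frac{1}{22143}\right) - \frac{1289}{3353} = \left(7 + 8 \sqrt{7}\right) \left(- \frac{1}{22143}\right) - \frac{1289}{3353} = \left(- \frac{7}{22143} - \frac{8 \sqrt{7}}{22143}\right) - \frac{1289}{3353} = - \frac{28565798}{74245479} - \frac{8 \sqrt{7}}{22143} \approx -0.3857$)
$- F = - (- \frac{28565798}{74245479} - \frac{8 \sqrt{7}}{22143}) = \frac{28565798}{74245479} + \frac{8 \sqrt{7}}{22143}$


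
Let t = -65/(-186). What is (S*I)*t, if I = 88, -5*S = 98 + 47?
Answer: -82940/93 ≈ -891.83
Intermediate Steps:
t = 65/186 (t = -65*(-1/186) = 65/186 ≈ 0.34946)
S = -29 (S = -(98 + 47)/5 = -⅕*145 = -29)
(S*I)*t = -29*88*(65/186) = -2552*65/186 = -82940/93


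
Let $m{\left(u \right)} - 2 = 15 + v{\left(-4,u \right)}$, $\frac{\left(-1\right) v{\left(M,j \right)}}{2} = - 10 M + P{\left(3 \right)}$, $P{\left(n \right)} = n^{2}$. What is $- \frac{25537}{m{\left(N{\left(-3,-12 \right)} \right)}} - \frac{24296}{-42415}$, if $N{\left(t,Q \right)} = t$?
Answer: $\frac{1085119831}{3435615} \approx 315.84$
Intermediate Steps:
$v{\left(M,j \right)} = -18 + 20 M$ ($v{\left(M,j \right)} = - 2 \left(- 10 M + 3^{2}\right) = - 2 \left(- 10 M + 9\right) = - 2 \left(9 - 10 M\right) = -18 + 20 M$)
$m{\left(u \right)} = -81$ ($m{\left(u \right)} = 2 + \left(15 + \left(-18 + 20 \left(-4\right)\right)\right) = 2 + \left(15 - 98\right) = 2 - 83 = -81$)
$- \frac{25537}{m{\left(N{\left(-3,-12 \right)} \right)}} - \frac{24296}{-42415} = - \frac{25537}{-81} - \frac{24296}{-42415} = \left(-25537\right) \left(- \frac{1}{81}\right) - - \frac{24296}{42415} = \frac{25537}{81} + \frac{24296}{42415} = \frac{1085119831}{3435615}$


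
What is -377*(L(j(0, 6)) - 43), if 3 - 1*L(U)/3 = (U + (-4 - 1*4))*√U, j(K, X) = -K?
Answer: 12818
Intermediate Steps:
L(U) = 9 - 3*√U*(-8 + U) (L(U) = 9 - 3*(U + (-4 - 1*4))*√U = 9 - 3*(U + (-4 - 4))*√U = 9 - 3*(U - 8)*√U = 9 - 3*(-8 + U)*√U = 9 - 3*√U*(-8 + U))
-377*(L(j(0, 6)) - 43) = -377*((9 - 3*(-1*0)^(3/2) + 24*√(-1*0)) - 43) = -377*((9 - 3*0^(3/2) + 24*√0) - 43) = -377*((9 - 3*0 + 24*0) - 43) = -377*((9 + 0 + 0) - 43) = -377*(9 - 43) = -377*(-34) = 12818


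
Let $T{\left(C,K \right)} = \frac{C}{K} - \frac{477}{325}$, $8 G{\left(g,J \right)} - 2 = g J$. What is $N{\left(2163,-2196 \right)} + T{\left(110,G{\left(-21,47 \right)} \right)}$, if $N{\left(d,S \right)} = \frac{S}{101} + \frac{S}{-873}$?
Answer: $- \frac{13541263893}{627252925} \approx -21.588$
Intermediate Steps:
$G{\left(g,J \right)} = \frac{1}{4} + \frac{J g}{8}$ ($G{\left(g,J \right)} = \frac{1}{4} + \frac{g J}{8} = \frac{1}{4} + \frac{J g}{8}$)
$T{\left(C,K \right)} = - \frac{477}{325} + \frac{C}{K}$ ($T{\left(C,K \right)} = \frac{C}{K} - \frac{477}{325} = - \frac{477}{325} + \frac{C}{K}$)
$N{\left(d,S \right)} = \frac{772 S}{88173}$ ($N{\left(d,S \right)} = S \frac{1}{101} + S \left(- \frac{1}{873}\right) = \frac{S}{101} - \frac{S}{873} = \frac{772 S}{88173}$)
$N{\left(2163,-2196 \right)} + T{\left(110,G{\left(-21,47 \right)} \right)} = \frac{772}{88173} \left(-2196\right) - \left(\frac{477}{325} - \frac{110}{\frac{1}{4} + \frac{1}{8} \cdot 47 \left(-21\right)}\right) = - \frac{188368}{9797} - \left(\frac{477}{325} - \frac{110}{\frac{1}{4} - \frac{987}{8}}\right) = - \frac{188368}{9797} - \left(\frac{477}{325} - \frac{110}{- \frac{985}{8}}\right) = - \frac{188368}{9797} + \left(- \frac{477}{325} + 110 \left(- \frac{8}{985}\right)\right) = - \frac{188368}{9797} - \frac{151169}{64025} = - \frac{13541263893}{627252925}$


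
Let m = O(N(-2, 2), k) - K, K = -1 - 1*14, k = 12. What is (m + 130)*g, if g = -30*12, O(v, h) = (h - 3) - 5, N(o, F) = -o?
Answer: -53640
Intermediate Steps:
O(v, h) = -8 + h (O(v, h) = (-3 + h) - 5 = -8 + h)
g = -360
K = -15 (K = -1 - 14 = -15)
m = 19 (m = (-8 + 12) - 1*(-15) = 4 + 15 = 19)
(m + 130)*g = (19 + 130)*(-360) = 149*(-360) = -53640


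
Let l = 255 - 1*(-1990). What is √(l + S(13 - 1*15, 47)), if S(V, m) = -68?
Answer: √2177 ≈ 46.658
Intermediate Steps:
l = 2245 (l = 255 + 1990 = 2245)
√(l + S(13 - 1*15, 47)) = √(2245 - 68) = √2177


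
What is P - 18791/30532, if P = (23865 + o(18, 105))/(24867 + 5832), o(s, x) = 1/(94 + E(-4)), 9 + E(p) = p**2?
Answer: 15329938903/94667488668 ≈ 0.16193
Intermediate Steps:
E(p) = -9 + p**2
o(s, x) = 1/101 (o(s, x) = 1/(94 + (-9 + (-4)**2)) = 1/(94 + (-9 + 16)) = 1/(94 + 7) = 1/101)
P = 2410366/3100599 (P = (23865 + 1/101)/(24867 + 5832) = (2410366/101)/30699 = (2410366/101)*(1/30699) = 2410366/3100599 ≈ 0.77739)
P - 18791/30532 = 2410366/3100599 - 18791/30532 = 15329938903/94667488668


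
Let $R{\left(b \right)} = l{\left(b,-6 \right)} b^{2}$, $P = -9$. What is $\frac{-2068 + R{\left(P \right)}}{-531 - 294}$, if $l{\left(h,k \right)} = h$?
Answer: $\frac{2797}{825} \approx 3.3903$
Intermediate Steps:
$R{\left(b \right)} = b^{3}$ ($R{\left(b \right)} = b b^{2} = b^{3}$)
$\frac{-2068 + R{\left(P \right)}}{-531 - 294} = \frac{-2068 + \left(-9\right)^{3}}{-531 - 294} = \frac{-2068 - 729}{-825} = \left(-2797\right) \left(- \frac{1}{825}\right) = \frac{2797}{825}$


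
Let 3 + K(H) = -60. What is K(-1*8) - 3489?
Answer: -3552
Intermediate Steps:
K(H) = -63 (K(H) = -3 - 60 = -63)
K(-1*8) - 3489 = -63 - 3489 = -3552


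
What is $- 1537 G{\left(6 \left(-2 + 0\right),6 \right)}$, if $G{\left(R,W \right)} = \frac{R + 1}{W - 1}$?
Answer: $\frac{16907}{5} \approx 3381.4$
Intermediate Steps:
$G{\left(R,W \right)} = \frac{1 + R}{-1 + W}$
$- 1537 G{\left(6 \left(-2 + 0\right),6 \right)} = - 1537 \frac{1 + 6 \left(-2 + 0\right)}{-1 + 6} = - 1537 \frac{1 + 6 \left(-2\right)}{5} = - 1537 \frac{1 - 12}{5} = - 1537 \cdot \frac{1}{5} \left(-11\right) = \left(-1537\right) \left(- \frac{11}{5}\right) = \frac{16907}{5}$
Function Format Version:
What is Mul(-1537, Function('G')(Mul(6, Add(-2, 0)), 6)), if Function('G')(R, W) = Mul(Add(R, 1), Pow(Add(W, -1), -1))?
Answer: Rational(16907, 5) ≈ 3381.4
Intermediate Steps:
Function('G')(R, W) = Mul(Pow(Add(-1, W), -1), Add(1, R)) (Function('G')(R, W) = Mul(Add(1, R), Pow(Add(-1, W), -1)) = Mul(Pow(Add(-1, W), -1), Add(1, R)))
Mul(-1537, Function('G')(Mul(6, Add(-2, 0)), 6)) = Mul(-1537, Mul(Pow(Add(-1, 6), -1), Add(1, Mul(6, Add(-2, 0))))) = Mul(-1537, Mul(Pow(5, -1), Add(1, Mul(6, -2)))) = Mul(-1537, Mul(Rational(1, 5), Add(1, -12))) = Mul(-1537, Mul(Rational(1, 5), -11)) = Mul(-1537, Rational(-11, 5)) = Rational(16907, 5)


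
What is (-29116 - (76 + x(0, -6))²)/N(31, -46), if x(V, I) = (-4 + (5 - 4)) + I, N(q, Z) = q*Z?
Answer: 33605/1426 ≈ 23.566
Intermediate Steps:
N(q, Z) = Z*q
x(V, I) = -3 + I (x(V, I) = (-4 + 1) + I = -3 + I)
(-29116 - (76 + x(0, -6))²)/N(31, -46) = (-29116 - (76 + (-3 - 6))²)/((-46*31)) = (-29116 - (76 - 9)²)/(-1426) = (-29116 - 1*67²)*(-1/1426) = (-29116 - 1*4489)*(-1/1426) = (-29116 - 4489)*(-1/1426) = -33605*(-1/1426) = 33605/1426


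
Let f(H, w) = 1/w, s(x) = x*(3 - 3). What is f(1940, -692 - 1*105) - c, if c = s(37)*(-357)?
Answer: -1/797 ≈ -0.0012547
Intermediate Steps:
s(x) = 0 (s(x) = x*0 = 0)
c = 0 (c = 0*(-357) = 0)
f(1940, -692 - 1*105) - c = 1/(-692 - 1*105) - 1*0 = 1/(-692 - 105) + 0 = 1/(-797) + 0 = -1/797 + 0 = -1/797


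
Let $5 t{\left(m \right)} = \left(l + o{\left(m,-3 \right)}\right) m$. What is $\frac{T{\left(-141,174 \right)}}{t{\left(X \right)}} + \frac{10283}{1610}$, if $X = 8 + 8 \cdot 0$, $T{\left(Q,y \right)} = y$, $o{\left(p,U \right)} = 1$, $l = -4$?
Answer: $- \frac{13737}{460} \approx -29.863$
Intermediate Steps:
$X = 8$ ($X = 8 + 0 = 8$)
$t{\left(m \right)} = - \frac{3 m}{5}$ ($t{\left(m \right)} = \frac{\left(-4 + 1\right) m}{5} = \frac{\left(-3\right) m}{5} = - \frac{3 m}{5}$)
$\frac{T{\left(-141,174 \right)}}{t{\left(X \right)}} + \frac{10283}{1610} = \frac{174}{\left(- \frac{3}{5}\right) 8} + \frac{10283}{1610} = \frac{174}{- \frac{24}{5}} + 10283 \cdot \frac{1}{1610} = 174 \left(- \frac{5}{24}\right) + \frac{1469}{230} = - \frac{145}{4} + \frac{1469}{230} = - \frac{13737}{460}$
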